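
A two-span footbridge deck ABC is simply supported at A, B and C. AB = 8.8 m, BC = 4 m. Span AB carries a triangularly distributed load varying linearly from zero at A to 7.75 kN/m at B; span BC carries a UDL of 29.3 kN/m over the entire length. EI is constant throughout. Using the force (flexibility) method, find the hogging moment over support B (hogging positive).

M_B = 45.82 kN·m

Insert a hinge at B; M_B is the redundant, and each span becomes simply supported.
Rotations at B on the released spans (each span's end-slope, ×1/EI):
  span AB: triangular load, peak 7.75: w₀L³/(45EI) = 117.4/EI
  span BC: UDL 29.3: wL³/(24EI) = 78.13/EI
  relative rotation θ_0 = (117.4 + 78.13)/EI = 195.5/EI
A unit hogging moment at B produces rotation L₁/(3EI) + L₂/(3EI) = 4.267/EI.
Compatibility: M_B·(L₁+L₂)/(3EI) = θ_0, giving M_B = 45.82 kN·m (hogging).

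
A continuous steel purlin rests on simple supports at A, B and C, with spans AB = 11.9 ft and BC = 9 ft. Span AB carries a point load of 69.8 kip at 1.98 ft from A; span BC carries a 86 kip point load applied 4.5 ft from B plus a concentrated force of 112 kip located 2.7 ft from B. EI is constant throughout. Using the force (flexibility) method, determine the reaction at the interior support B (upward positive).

Take M_B as the redundant. Released structure: two simple spans AB and BC with a hinge at B.
End slopes at the hinge B, treating each span as simply supported:
  span AB: point load 69.8 at a = 1.98: Pab(L + a)/(6LEI) = 266.5/EI
  span BC: point load 86 at a = 4.5: Pab(L + b)/(6LEI) = 435.4/EI
  span BC: point load 112 at a = 2.7: Pab(L + b)/(6LEI) = 539.8/EI
  relative rotation θ_0 = (266.5 + 975.2)/EI = 1242/EI
A unit hogging moment at B produces rotation L₁/(3EI) + L₂/(3EI) = 6.967/EI.
Compatibility: M_B·(L₁+L₂)/(3EI) = θ_0, giving M_B = 178.2 kip·ft (hogging).
Span AB, ΣM about A with M_B applied at B: R_B^{AB}·11.9 = 138.2 + 178.2, so R_B^{AB} = 26.59 kip and R_A = 69.8 − 26.59 = 43.21 kip.
Span BC, ΣM about C: R_B^{BC}·9 = 1093 + 178.2, so R_B^{BC} = 141.2 kip and R_C = 198 − 141.2 = 56.8 kip.
R_B = 26.59 + 141.2 = 167.8 kip.

R_B = 167.8 kip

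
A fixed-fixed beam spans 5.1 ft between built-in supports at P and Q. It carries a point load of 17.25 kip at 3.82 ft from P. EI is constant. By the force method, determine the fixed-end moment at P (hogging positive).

M_P = 4.151 kip·ft

Take the two fixed-end moments M_P, M_Q as redundants; the released structure is the simple span PQ.
End rotations of the released simple span under the applied load (×1/EI):
  at P: point load 17.25 at a = 3.82: Pab(L + b)/(6LEI) = 17.59/EI
  at Q: point load 17.25 at a = 3.82: Pab(L + a)/(6LEI) = 24.59/EI
  θ_P0 = 17.59/EI,  θ_Q0 = 24.59/EI
Flexibility coefficients: a unit moment at one end gives L/(3EI) there and L/(6EI) at the far end, so f₁₁ = f₂₂ = 1.7/EI and f₁₂ = f₂₁ = 0.85/EI.
Compatibility — zero rotation at each built-in end:
  1.7 M_P + 0.85 M_Q = 17.59
  0.85 M_P + 1.7 M_Q = 24.59
Solving the pair gives M_P = 4.151 kip·ft and M_Q = 12.39 kip·ft (hogging).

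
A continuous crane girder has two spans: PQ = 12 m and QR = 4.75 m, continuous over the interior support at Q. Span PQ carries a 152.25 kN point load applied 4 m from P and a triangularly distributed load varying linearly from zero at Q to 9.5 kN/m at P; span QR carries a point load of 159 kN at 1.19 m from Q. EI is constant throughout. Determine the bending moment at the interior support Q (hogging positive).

Take M_Q as the redundant. Released structure: two simple spans PQ and QR with a hinge at Q.
Rotations at Q on the released spans (each span's end-slope, ×1/EI):
  span PQ: point load 152.25 at a = 4: Pab(L + a)/(6LEI) = 1083/EI
  span PQ: triangular load, peak 9.5: 7w₀L³/(360EI) = 319.2/EI
  span QR: point load 159 at a = 1.19: Pab(L + b)/(6LEI) = 196.4/EI
  relative rotation θ_0 = (1402 + 196.4)/EI = 1598/EI
A unit hogging moment at Q produces rotation L₁/(3EI) + L₂/(3EI) = 5.583/EI.
Compatibility: M_Q·(L₁+L₂)/(3EI) = θ_0, giving M_Q = 286.3 kN·m (hogging).

M_Q = 286.3 kN·m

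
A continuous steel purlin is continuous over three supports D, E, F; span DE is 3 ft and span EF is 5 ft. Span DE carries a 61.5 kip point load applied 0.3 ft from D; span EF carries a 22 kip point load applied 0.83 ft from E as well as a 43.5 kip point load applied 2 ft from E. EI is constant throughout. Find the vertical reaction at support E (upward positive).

R_E = 71 kip

Take M_E as the redundant. Released structure: two simple spans DE and EF with a hinge at E.
Discontinuity in slope at E on the released structure — sum the simple-span end rotations:
  span DE: point load 61.5 at a = 0.3: Pab(L + a)/(6LEI) = 9.133/EI
  span EF: point load 22 at a = 0.83: Pab(L + b)/(6LEI) = 23.27/EI
  span EF: point load 43.5 at a = 2: Pab(L + b)/(6LEI) = 69.6/EI
  relative rotation θ_0 = (9.133 + 92.87)/EI = 102/EI
A unit hogging moment at E produces rotation L₁/(3EI) + L₂/(3EI) = 2.667/EI.
Slope continuity at E: θ_0 = M_E·2.667/EI, so M_E = 102/2.667 = 38.25 kip·ft (hogging).
Span DE, ΣM about D with M_E applied at E: R_E^{DE}·3 = 18.45 + 38.25, so R_E^{DE} = 18.9 kip and R_D = 61.5 − 18.9 = 42.6 kip.
Span EF, ΣM about F: R_E^{EF}·5 = 222.2 + 38.25, so R_E^{EF} = 52.1 kip and R_F = 65.5 − 52.1 = 13.4 kip.
R_E = 18.9 + 52.1 = 71 kip.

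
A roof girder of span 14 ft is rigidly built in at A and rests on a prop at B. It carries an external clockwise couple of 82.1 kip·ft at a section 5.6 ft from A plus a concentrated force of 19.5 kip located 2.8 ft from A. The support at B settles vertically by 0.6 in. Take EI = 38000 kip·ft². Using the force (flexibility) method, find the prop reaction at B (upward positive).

Remove the prop at B; the released (primary) structure is a cantilever built in at A.
Deflection at B on the released cantilever, summing each load's contribution:
  clockwise couple 82.1 at a = 5.6: M₀a(2L − a)/(2EI) = 5149/EI
  point load 19.5 at a = 2.8: Pa²(3L − a)/(6EI) = 998.8/EI
  δ_0 = 6148/EI
Flexibility coefficient — unit upward force at B: δ_{BB} = L³/(3EI) = 914.7/EI.
With EI = 38000 kip·ft²: δ_0 = 0.16179 ft and δ_{BB} = 0.02407 ft/kip.
Compatibility — the beam at B must follow the support down by 0.05 ft: δ_0 − R_B·δ_{BB} = 0.05, so R_B = (0.16179 − 0.05)/0.02407 = 4.644 kip.

R_B = 4.644 kip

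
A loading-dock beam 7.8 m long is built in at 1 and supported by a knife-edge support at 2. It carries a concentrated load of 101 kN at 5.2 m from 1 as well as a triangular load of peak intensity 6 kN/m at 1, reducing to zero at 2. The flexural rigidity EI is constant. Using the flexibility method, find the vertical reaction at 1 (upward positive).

R_1 = 67.35 kN

Choose R_2 as the redundant. The primary structure is the cantilever fixed at 1.
Deflection at 2 on the released cantilever, summing each load's contribution:
  point load 101 at a = 5.2: Pa²(3L − a)/(6EI) = 8284/EI
  triangular load, peak 6 at the fixed end: w₀L⁴/(30EI) = 740.3/EI
  δ_0 = 9024/EI
Tip deflection under a unit load at 2: L³/(3EI) = 158.2/EI.
The prop prevents deflection at 2: R_2 = δ_0/δ_{22} = 9024/158.2 = 57.05 kN.
Vertical equilibrium: R_1 = ΣP − R_2 = 124.4 − 57.05 = 67.35 kN.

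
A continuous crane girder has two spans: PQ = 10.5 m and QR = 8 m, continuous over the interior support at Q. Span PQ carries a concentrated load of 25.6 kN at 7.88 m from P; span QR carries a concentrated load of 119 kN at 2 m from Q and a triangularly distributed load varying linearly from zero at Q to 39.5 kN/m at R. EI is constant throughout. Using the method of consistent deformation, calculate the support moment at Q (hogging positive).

M_Q = 156.3 kN·m

Insert a hinge at Q; M_Q is the redundant, and each span becomes simply supported.
Rotations at Q on the released spans (each span's end-slope, ×1/EI):
  span PQ: point load 25.6 at a = 7.88: Pab(L + a)/(6LEI) = 154.2/EI
  span QR: point load 119 at a = 2: Pab(L + b)/(6LEI) = 416.5/EI
  span QR: triangular load, peak 39.5: 7w₀L³/(360EI) = 393.2/EI
  relative rotation θ_0 = (154.2 + 809.7)/EI = 963.9/EI
A unit hogging moment at Q produces rotation L₁/(3EI) + L₂/(3EI) = 6.167/EI.
Slope continuity at Q: θ_0 = M_Q·6.167/EI, so M_Q = 963.9/6.167 = 156.3 kN·m (hogging).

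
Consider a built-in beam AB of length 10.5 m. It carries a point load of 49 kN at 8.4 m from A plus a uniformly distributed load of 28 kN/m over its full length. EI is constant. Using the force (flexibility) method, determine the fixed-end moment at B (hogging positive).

Take the two fixed-end moments M_A, M_B as redundants; the released structure is the simple span AB.
On the primary (simply-supported) span, the end slopes from the loading are:
  at A: point load 49 at a = 8.4: Pab(L + b)/(6LEI) = 172.9/EI
  at B: point load 49 at a = 8.4: Pab(L + a)/(6LEI) = 259.3/EI
  at A: UDL 28: wL³/(24EI) = 1351/EI
  at B: UDL 28: wL³/(24EI) = 1351/EI
  θ_A0 = 1523/EI,  θ_B0 = 1610/EI
Flexibility coefficients: a unit moment at one end gives L/(3EI) there and L/(6EI) at the far end, so f₁₁ = f₂₂ = 3.5/EI and f₁₂ = f₂₁ = 1.75/EI.
Compatibility — zero rotation at each built-in end:
  3.5 M_A + 1.75 M_B = 1523
  1.75 M_A + 3.5 M_B = 1610
Solving the pair gives M_A = 273.7 kN·m and M_B = 323.1 kN·m (hogging).

M_B = 323.1 kN·m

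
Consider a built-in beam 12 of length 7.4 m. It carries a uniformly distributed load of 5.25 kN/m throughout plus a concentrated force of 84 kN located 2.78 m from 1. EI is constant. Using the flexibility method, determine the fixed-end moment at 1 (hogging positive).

Take the two fixed-end moments M_1, M_2 as redundants; the released structure is the simple span 12.
End rotations of the released simple span under the applied load (×1/EI):
  at 1: UDL 5.25: wL³/(24EI) = 88.64/EI
  at 2: UDL 5.25: wL³/(24EI) = 88.64/EI
  at 1: point load 84 at a = 2.78: Pab(L + b)/(6LEI) = 292.1/EI
  at 2: point load 84 at a = 2.78: Pab(L + a)/(6LEI) = 247.4/EI
  θ_10 = 380.7/EI,  θ_20 = 336/EI
Flexibility coefficients: a unit moment at one end gives L/(3EI) there and L/(6EI) at the far end, so f₁₁ = f₂₂ = 2.467/EI and f₁₂ = f₂₁ = 1.233/EI.
Compatibility — zero rotation at each built-in end:
  2.467 M_1 + 1.233 M_2 = 380.7
  1.233 M_1 + 2.467 M_2 = 336
Solving the pair gives M_1 = 115 kN·m and M_2 = 78.73 kN·m (hogging).

M_1 = 115 kN·m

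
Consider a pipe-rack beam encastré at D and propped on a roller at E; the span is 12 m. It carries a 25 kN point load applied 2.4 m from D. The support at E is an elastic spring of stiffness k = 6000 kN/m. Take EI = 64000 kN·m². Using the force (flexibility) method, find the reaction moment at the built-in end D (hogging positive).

M_D = 43.51 kN·m

Take the reaction at E as the redundant and release it; the primary structure is a cantilever fixed at D.
Downward deflection at the released point E due to the loads:
  point load 25 at a = 2.4: Pa²(3L − a)/(6EI) = 806.4/EI
Flexibility coefficient — unit upward force at E: δ_{EE} = L³/(3EI) = 576/EI.
With EI = 64000 kN·m²: δ_0 = 0.0126 m and δ_{EE} = 0.009 m/kN.
Compatibility — the spring shortens by R_E/k under the reaction it provides: δ_0 − R_E·δ_{EE} = R_E/k. With 1/k = 0.000167 m/kN, R_E = δ_0 / (δ_{EE} + 1/k) = 0.0126 / (0.009 + 0.000167) = 1.375 kN.
Moment equilibrium about D: M_D = Σ(load moments about D) − R_E·L = 60 − 1.375×12 = 43.51 kN·m.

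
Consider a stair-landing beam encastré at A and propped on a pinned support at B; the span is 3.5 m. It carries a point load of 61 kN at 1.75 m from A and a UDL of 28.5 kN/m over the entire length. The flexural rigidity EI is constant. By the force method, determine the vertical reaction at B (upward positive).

R_B = 56.47 kN

Release the roller at B. Primary structure: cantilever fixed at A.
Free-end deflection of the primary structure under the applied loading (downward +):
  point load 61 at a = 1.75: Pa²(3L − a)/(6EI) = 272.4/EI
  UDL 28.5: wL⁴/(8EI) = 534.6/EI
  δ_0 = 807/EI
Tip deflection under a unit load at B: L³/(3EI) = 14.29/EI.
Compatibility at B: δ_0 − R_B·δ_{BB} = 0, so R_B = 807/14.29 = 56.47 kN.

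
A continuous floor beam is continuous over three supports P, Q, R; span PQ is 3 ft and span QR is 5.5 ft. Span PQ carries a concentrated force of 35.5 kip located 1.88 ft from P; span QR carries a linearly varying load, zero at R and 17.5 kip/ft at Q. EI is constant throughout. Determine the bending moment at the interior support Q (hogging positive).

M_Q = 29.99 kip·ft

Release continuity at Q by inserting a hinge; the redundant is the internal moment M_Q. The primary structure is two simply-supported spans PQ and QR.
End slopes at the hinge Q, treating each span as simply supported:
  span PQ: point load 35.5 at a = 1.88: Pab(L + a)/(6LEI) = 20.27/EI
  span QR: triangular load, peak 17.5: w₀L³/(45EI) = 64.7/EI
  relative rotation θ_0 = (20.27 + 64.7)/EI = 84.97/EI
A unit hogging moment at Q produces rotation L₁/(3EI) + L₂/(3EI) = 2.833/EI.
Slope continuity at Q: θ_0 = M_Q·2.833/EI, so M_Q = 84.97/2.833 = 29.99 kip·ft (hogging).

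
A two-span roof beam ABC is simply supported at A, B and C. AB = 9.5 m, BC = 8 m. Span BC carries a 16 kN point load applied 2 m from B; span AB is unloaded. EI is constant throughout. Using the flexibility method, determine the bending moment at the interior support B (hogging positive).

M_B = 9.6 kN·m

Insert a hinge at B; M_B is the redundant, and each span becomes simply supported.
End slopes at the hinge B, treating each span as simply supported:
  span BC: point load 16 at a = 2: Pab(L + b)/(6LEI) = 56/EI
  relative rotation θ_0 = (0 + 56)/EI = 56/EI
A unit hogging moment at B produces rotation L₁/(3EI) + L₂/(3EI) = 5.833/EI.
Slope continuity at B: θ_0 = M_B·5.833/EI, so M_B = 56/5.833 = 9.6 kN·m (hogging).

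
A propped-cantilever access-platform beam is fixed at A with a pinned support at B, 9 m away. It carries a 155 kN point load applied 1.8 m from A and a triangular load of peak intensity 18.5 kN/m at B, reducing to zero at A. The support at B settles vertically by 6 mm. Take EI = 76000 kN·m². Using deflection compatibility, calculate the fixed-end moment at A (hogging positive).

Take the reaction at B as the redundant and release it; the primary structure is a cantilever fixed at A.
Free-end deflection of the primary structure under the applied loading (downward +):
  point load 155 at a = 1.8: Pa²(3L − a)/(6EI) = 2109/EI
  triangular load, peak 18.5 at the free end: 11w₀L⁴/(120EI) = 11126/EI
  δ_0 = 13236/EI
Flexibility coefficient — unit upward force at B: δ_{BB} = L³/(3EI) = 243/EI.
With EI = 76000 kN·m²: δ_0 = 0.17415 m and δ_{BB} = 0.003197 m/kN.
Compatibility — the beam at B must follow the support down by 0.006 m: δ_0 − R_B·δ_{BB} = 0.006, so R_B = (0.17415 − 0.006)/0.003197 = 52.59 kN.
Moment equilibrium about A: M_A = Σ(load moments about A) − R_B·L = 778.5 − 52.59×9 = 305.2 kN·m.

M_A = 305.2 kN·m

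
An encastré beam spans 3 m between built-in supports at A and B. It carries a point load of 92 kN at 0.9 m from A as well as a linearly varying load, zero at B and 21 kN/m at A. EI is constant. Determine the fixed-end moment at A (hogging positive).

M_A = 50.02 kN·m

Take the two fixed-end moments M_A, M_B as redundants; the released structure is the simple span AB.
End rotations of the released simple span under the applied load (×1/EI):
  at A: point load 92 at a = 0.9: Pab(L + b)/(6LEI) = 49.27/EI
  at B: point load 92 at a = 0.9: Pab(L + a)/(6LEI) = 37.67/EI
  at A: triangular load, peak 21: w₀L³/(45EI) = 12.6/EI
  at B: triangular load, peak 21: 7w₀L³/(360EI) = 11.03/EI
  θ_A0 = 61.87/EI,  θ_B0 = 48.7/EI
Flexibility coefficients: a unit moment at one end gives L/(3EI) there and L/(6EI) at the far end, so f₁₁ = f₂₂ = 1/EI and f₁₂ = f₂₁ = 0.5/EI.
Compatibility — zero rotation at each built-in end:
  1 M_A + 0.5 M_B = 61.87
  0.5 M_A + 1 M_B = 48.7
Solving the pair gives M_A = 50.02 kN·m and M_B = 23.69 kN·m (hogging).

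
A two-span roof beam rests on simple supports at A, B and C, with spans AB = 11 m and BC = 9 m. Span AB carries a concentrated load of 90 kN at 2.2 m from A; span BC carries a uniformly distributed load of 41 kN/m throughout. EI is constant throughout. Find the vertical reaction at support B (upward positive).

Release continuity at B by inserting a hinge; the redundant is the internal moment M_B. The primary structure is two simply-supported spans AB and BC.
Discontinuity in slope at B on the released structure — sum the simple-span end rotations:
  span AB: point load 90 at a = 2.2: Pab(L + a)/(6LEI) = 348.5/EI
  span BC: UDL 41: wL³/(24EI) = 1245/EI
  relative rotation θ_0 = (348.5 + 1245)/EI = 1594/EI
A unit hogging moment at B produces rotation L₁/(3EI) + L₂/(3EI) = 6.667/EI.
Slope continuity at B: θ_0 = M_B·6.667/EI, so M_B = 1594/6.667 = 239.1 kN·m (hogging).
Span AB, ΣM about A with M_B applied at B: R_B^{AB}·11 = 198 + 239.1, so R_B^{AB} = 39.73 kN and R_A = 90 − 39.73 = 50.27 kN.
Span BC, ΣM about C: R_B^{BC}·9 = 1660 + 239.1, so R_B^{BC} = 211.1 kN and R_C = 369 − 211.1 = 157.9 kN.
R_B = 39.73 + 211.1 = 250.8 kN.

R_B = 250.8 kN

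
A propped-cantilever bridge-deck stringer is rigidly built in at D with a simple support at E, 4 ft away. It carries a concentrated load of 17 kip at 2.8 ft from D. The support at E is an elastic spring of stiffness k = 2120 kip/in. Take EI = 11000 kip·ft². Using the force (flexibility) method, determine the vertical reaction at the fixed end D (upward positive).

Take the reaction at E as the redundant and release it; the primary structure is a cantilever fixed at D.
Free-end deflection of the primary structure under the applied loading (downward +):
  point load 17 at a = 2.8: Pa²(3L − a)/(6EI) = 204.4/EI
Flexibility coefficient — unit upward force at E: δ_{EE} = L³/(3EI) = 21.33/EI.
With EI = 11000 kip·ft²: δ_0 = 0.018578 ft and δ_{EE} = 0.001939 ft/kip.
Compatibility — the spring shortens by R_E/k under the reaction it provides: δ_0 − R_E·δ_{EE} = R_E/k. With 1/k = 1/(2120×12) ft/kip = 0.000039 ft/kip, R_E = δ_0 / (δ_{EE} + 1/k) = 0.018578 / (0.001939 + 0.000039) = 9.389 kip.
Vertical equilibrium: R_D = ΣP − R_E = 17 − 9.389 = 7.611 kip.

R_D = 7.611 kip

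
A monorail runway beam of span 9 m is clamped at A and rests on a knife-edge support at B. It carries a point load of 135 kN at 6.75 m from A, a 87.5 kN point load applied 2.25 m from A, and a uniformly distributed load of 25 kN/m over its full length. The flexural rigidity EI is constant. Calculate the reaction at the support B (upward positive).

Choose R_B as the redundant. The primary structure is the cantilever fixed at A.
Free-end deflection of the primary structure under the applied loading (downward +):
  point load 135 at a = 6.75: Pa²(3L − a)/(6EI) = 20759/EI
  point load 87.5 at a = 2.25: Pa²(3L − a)/(6EI) = 1827/EI
  UDL 25: wL⁴/(8EI) = 20503/EI
  δ_0 = 43090/EI
Flexibility coefficient — unit upward force at B: δ_{BB} = L³/(3EI) = 243/EI.
Compatibility at B: δ_0 − R_B·δ_{BB} = 0, so R_B = 43090/243 = 177.3 kN.

R_B = 177.3 kN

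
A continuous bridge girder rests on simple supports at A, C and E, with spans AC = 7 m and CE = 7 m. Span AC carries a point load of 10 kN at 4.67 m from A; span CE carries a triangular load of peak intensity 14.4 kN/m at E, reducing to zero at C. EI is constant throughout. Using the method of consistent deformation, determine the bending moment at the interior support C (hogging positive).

Take M_C as the redundant. Released structure: two simple spans AC and CE with a hinge at C.
Rotations at C on the released spans (each span's end-slope, ×1/EI):
  span AC: point load 10 at a = 4.67: Pab(L + a)/(6LEI) = 30.23/EI
  span CE: triangular load, peak 14.4: 7w₀L³/(360EI) = 96.04/EI
  relative rotation θ_0 = (30.23 + 96.04)/EI = 126.3/EI
A unit hogging moment at C produces rotation L₁/(3EI) + L₂/(3EI) = 4.667/EI.
Slope continuity at C: θ_0 = M_C·4.667/EI, so M_C = 126.3/4.667 = 27.06 kN·m (hogging).

M_C = 27.06 kN·m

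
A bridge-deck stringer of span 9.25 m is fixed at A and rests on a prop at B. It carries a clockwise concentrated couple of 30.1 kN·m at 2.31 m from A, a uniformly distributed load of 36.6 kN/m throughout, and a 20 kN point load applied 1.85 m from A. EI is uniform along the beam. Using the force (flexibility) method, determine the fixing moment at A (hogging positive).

Take the reaction at B as the redundant and release it; the primary structure is a cantilever fixed at A.
Deflection at B on the released cantilever, summing each load's contribution:
  clockwise couple 30.1 at a = 2.31: M₀a(2L − a)/(2EI) = 562.9/EI
  UDL 36.6: wL⁴/(8EI) = 33493/EI
  point load 20 at a = 1.85: Pa²(3L − a)/(6EI) = 295.5/EI
  δ_0 = 34352/EI
Flexibility coefficient — unit upward force at B: δ_{BB} = L³/(3EI) = 263.8/EI.
Compatibility at B: δ_0 − R_B·δ_{BB} = 0, so R_B = 34352/263.8 = 130.2 kN.
Moment equilibrium about A: M_A = Σ(load moments about A) − R_B·L = 1633 − 130.2×9.25 = 428.5 kN·m.

M_A = 428.5 kN·m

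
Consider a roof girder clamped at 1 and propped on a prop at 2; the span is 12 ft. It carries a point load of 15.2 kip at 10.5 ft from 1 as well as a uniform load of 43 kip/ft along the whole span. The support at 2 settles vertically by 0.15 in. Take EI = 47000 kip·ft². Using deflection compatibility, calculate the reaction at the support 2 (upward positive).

R_2 = 204.8 kip

Release the roller at 2. Primary structure: cantilever fixed at 1.
Deflection at 2 on the released cantilever, summing each load's contribution:
  point load 15.2 at a = 10.5: Pa²(3L − a)/(6EI) = 7122/EI
  UDL 43: wL⁴/(8EI) = 111456/EI
  δ_0 = 118578/EI
Flexibility coefficient — unit upward force at 2: δ_{22} = L³/(3EI) = 576/EI.
With EI = 47000 kip·ft²: δ_0 = 2.5229 ft and δ_{22} = 0.012255 ft/kip.
Compatibility — the beam at 2 must follow the support down by 0.0125 ft: δ_0 − R_2·δ_{22} = 0.0125, so R_2 = (2.5229 − 0.0125)/0.012255 = 204.8 kip.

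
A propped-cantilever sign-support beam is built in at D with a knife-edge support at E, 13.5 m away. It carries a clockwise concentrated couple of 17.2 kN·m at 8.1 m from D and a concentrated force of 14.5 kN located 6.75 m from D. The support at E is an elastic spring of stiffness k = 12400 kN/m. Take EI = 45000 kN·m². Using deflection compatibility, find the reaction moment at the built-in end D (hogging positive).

Take the reaction at E as the redundant and release it; the primary structure is a cantilever fixed at D.
Free-end deflection of the primary structure under the applied loading (downward +):
  clockwise couple 17.2 at a = 8.1: M₀a(2L − a)/(2EI) = 1317/EI
  point load 14.5 at a = 6.75: Pa²(3L − a)/(6EI) = 3716/EI
  δ_0 = 5033/EI
Flexibility coefficient — unit upward force at E: δ_{EE} = L³/(3EI) = 820.1/EI.
With EI = 45000 kN·m²: δ_0 = 0.11184 m and δ_{EE} = 0.018225 m/kN.
Compatibility — the spring shortens by R_E/k under the reaction it provides: δ_0 − R_E·δ_{EE} = R_E/k. With 1/k = 0.000081 m/kN, R_E = δ_0 / (δ_{EE} + 1/k) = 0.11184 / (0.018225 + 0.000081) = 6.11 kN.
Moment equilibrium about D: M_D = Σ(load moments about D) − R_E·L = 115.1 − 6.11×13.5 = 32.6 kN·m.

M_D = 32.6 kN·m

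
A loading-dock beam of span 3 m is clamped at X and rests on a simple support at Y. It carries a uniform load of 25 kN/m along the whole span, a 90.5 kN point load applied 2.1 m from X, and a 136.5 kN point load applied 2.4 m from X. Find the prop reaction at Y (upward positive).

R_Y = 175.2 kN

Remove the prop at Y; the released (primary) structure is a cantilever built in at X.
Primary-structure tip deflection at Y by superposition:
  UDL 25: wL⁴/(8EI) = 253.1/EI
  point load 90.5 at a = 2.1: Pa²(3L − a)/(6EI) = 459/EI
  point load 136.5 at a = 2.4: Pa²(3L − a)/(6EI) = 864.9/EI
  δ_0 = 1577/EI
Tip deflection under a unit load at Y: L³/(3EI) = 9/EI.
Compatibility at Y: δ_0 − R_Y·δ_{YY} = 0, so R_Y = 1577/9 = 175.2 kN.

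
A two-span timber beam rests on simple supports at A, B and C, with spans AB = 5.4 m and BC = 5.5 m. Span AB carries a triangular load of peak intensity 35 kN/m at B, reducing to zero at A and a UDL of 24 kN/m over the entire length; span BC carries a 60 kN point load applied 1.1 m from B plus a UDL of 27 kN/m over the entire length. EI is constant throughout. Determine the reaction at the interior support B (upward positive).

R_B = 306 kN

Insert a hinge at B; M_B is the redundant, and each span becomes simply supported.
End slopes at the hinge B, treating each span as simply supported:
  span AB: triangular load, peak 35: w₀L³/(45EI) = 122.5/EI
  span AB: UDL 24: wL³/(24EI) = 157.5/EI
  span BC: point load 60 at a = 1.1: Pab(L + b)/(6LEI) = 87.12/EI
  span BC: UDL 27: wL³/(24EI) = 187.2/EI
  relative rotation θ_0 = (279.9 + 274.3)/EI = 554.2/EI
A unit hogging moment at B produces rotation L₁/(3EI) + L₂/(3EI) = 3.633/EI.
Compatibility: M_B·(L₁+L₂)/(3EI) = θ_0, giving M_B = 152.5 kN·m (hogging).
Span AB, ΣM about A with M_B applied at B: R_B^{AB}·5.4 = 690.1 + 152.5, so R_B^{AB} = 156 kN and R_A = 224.1 − 156 = 68.05 kN.
Span BC, ΣM about C: R_B^{BC}·5.5 = 672.4 + 152.5, so R_B^{BC} = 150 kN and R_C = 208.5 − 150 = 58.52 kN.
R_B = 156 + 150 = 306 kN.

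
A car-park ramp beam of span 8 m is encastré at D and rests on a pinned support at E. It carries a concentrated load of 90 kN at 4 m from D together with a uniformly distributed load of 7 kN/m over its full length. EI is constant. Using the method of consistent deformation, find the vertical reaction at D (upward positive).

R_D = 96.88 kN

Choose R_E as the redundant. The primary structure is the cantilever fixed at D.
Downward deflection at the released point E due to the loads:
  point load 90 at a = 4: Pa²(3L − a)/(6EI) = 4800/EI
  UDL 7: wL⁴/(8EI) = 3584/EI
  δ_0 = 8384/EI
Flexibility coefficient — unit upward force at E: δ_{EE} = L³/(3EI) = 170.7/EI.
Compatibility at E: δ_0 − R_E·δ_{EE} = 0, so R_E = 8384/170.7 = 49.12 kN.
Vertical equilibrium: R_D = ΣP − R_E = 146 − 49.12 = 96.88 kN.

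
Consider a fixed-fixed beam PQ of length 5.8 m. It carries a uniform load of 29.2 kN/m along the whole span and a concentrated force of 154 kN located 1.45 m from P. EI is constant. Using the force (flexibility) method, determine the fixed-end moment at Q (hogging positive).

Take the two fixed-end moments M_P, M_Q as redundants; the released structure is the simple span PQ.
End rotations of the released simple span under the applied load (×1/EI):
  at P: UDL 29.2: wL³/(24EI) = 237.4/EI
  at Q: UDL 29.2: wL³/(24EI) = 237.4/EI
  at P: point load 154 at a = 1.45: Pab(L + b)/(6LEI) = 283.3/EI
  at Q: point load 154 at a = 1.45: Pab(L + a)/(6LEI) = 202.4/EI
  θ_P0 = 520.7/EI,  θ_Q0 = 439.8/EI
Flexibility coefficients: a unit moment at one end gives L/(3EI) there and L/(6EI) at the far end, so f₁₁ = f₂₂ = 1.933/EI and f₁₂ = f₂₁ = 0.9667/EI.
Compatibility — zero rotation at each built-in end:
  1.933 M_P + 0.9667 M_Q = 520.7
  0.9667 M_P + 1.933 M_Q = 439.8
Solving the pair gives M_P = 207.5 kN·m and M_Q = 123.7 kN·m (hogging).

M_Q = 123.7 kN·m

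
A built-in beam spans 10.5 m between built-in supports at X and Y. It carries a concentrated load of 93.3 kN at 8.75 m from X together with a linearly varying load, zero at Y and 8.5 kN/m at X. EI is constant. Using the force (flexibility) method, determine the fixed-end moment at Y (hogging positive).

M_Y = 144.6 kN·m

Release both end moments; the primary structure is a simply-supported span XY with redundants M_X and M_Y.
End rotations of the released simple span under the applied load (×1/EI):
  at X: point load 93.3 at a = 8.75: Pab(L + b)/(6LEI) = 277.8/EI
  at Y: point load 93.3 at a = 8.75: Pab(L + a)/(6LEI) = 436.5/EI
  at X: triangular load, peak 8.5: w₀L³/(45EI) = 218.7/EI
  at Y: triangular load, peak 8.5: 7w₀L³/(360EI) = 191.3/EI
  θ_X0 = 496.5/EI,  θ_Y0 = 627.9/EI
Flexibility coefficients: a unit moment at one end gives L/(3EI) there and L/(6EI) at the far end, so f₁₁ = f₂₂ = 3.5/EI and f₁₂ = f₂₁ = 1.75/EI.
Compatibility — zero rotation at each built-in end:
  3.5 M_X + 1.75 M_Y = 496.5
  1.75 M_X + 3.5 M_Y = 627.9
Solving the pair gives M_X = 69.53 kN·m and M_Y = 144.6 kN·m (hogging).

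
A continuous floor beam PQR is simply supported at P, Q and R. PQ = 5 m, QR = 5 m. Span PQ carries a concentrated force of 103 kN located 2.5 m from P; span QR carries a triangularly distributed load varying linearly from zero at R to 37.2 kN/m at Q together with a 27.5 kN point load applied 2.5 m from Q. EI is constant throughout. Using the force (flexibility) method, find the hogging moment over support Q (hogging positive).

Take M_Q as the redundant. Released structure: two simple spans PQ and QR with a hinge at Q.
End slopes at the hinge Q, treating each span as simply supported:
  span PQ: point load 103 at a = 2.5: Pab(L + a)/(6LEI) = 160.9/EI
  span QR: triangular load, peak 37.2: w₀L³/(45EI) = 103.3/EI
  span QR: point load 27.5 at a = 2.5: Pab(L + b)/(6LEI) = 42.97/EI
  relative rotation θ_0 = (160.9 + 146.3)/EI = 307.2/EI
A unit hogging moment at Q produces rotation L₁/(3EI) + L₂/(3EI) = 3.333/EI.
Compatibility: M_Q·(L₁+L₂)/(3EI) = θ_0, giving M_Q = 92.17 kN·m (hogging).

M_Q = 92.17 kN·m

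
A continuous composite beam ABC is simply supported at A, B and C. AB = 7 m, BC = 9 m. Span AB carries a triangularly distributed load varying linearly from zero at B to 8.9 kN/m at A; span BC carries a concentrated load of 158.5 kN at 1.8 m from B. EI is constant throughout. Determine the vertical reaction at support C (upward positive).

Take M_B as the redundant. Released structure: two simple spans AB and BC with a hinge at B.
Discontinuity in slope at B on the released structure — sum the simple-span end rotations:
  span AB: triangular load, peak 8.9: 7w₀L³/(360EI) = 59.36/EI
  span BC: point load 158.5 at a = 1.8: Pab(L + b)/(6LEI) = 616.2/EI
  relative rotation θ_0 = (59.36 + 616.2)/EI = 675.6/EI
A unit hogging moment at B produces rotation L₁/(3EI) + L₂/(3EI) = 5.333/EI.
Slope continuity at B: θ_0 = M_B·5.333/EI, so M_B = 675.6/5.333 = 126.7 kN·m (hogging).
Span BC, ΣM about C: R_B^{BC}·9 = 1141 + 126.7, so R_B^{BC} = 140.9 kN and R_C = 158.5 − 140.9 = 17.62 kN.

R_C = 17.62 kN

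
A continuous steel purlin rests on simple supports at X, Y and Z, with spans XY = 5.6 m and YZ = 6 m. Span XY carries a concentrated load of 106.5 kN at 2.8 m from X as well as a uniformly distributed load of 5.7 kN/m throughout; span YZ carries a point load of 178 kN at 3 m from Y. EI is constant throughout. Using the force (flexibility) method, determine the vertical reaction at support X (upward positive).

R_X = 39.15 kN

Release continuity at Y by inserting a hinge; the redundant is the internal moment M_Y. The primary structure is two simply-supported spans XY and YZ.
Discontinuity in slope at Y on the released structure — sum the simple-span end rotations:
  span XY: point load 106.5 at a = 2.8: Pab(L + a)/(6LEI) = 208.7/EI
  span XY: UDL 5.7: wL³/(24EI) = 41.71/EI
  span YZ: point load 178 at a = 3: Pab(L + b)/(6LEI) = 400.5/EI
  relative rotation θ_0 = (250.4 + 400.5)/EI = 650.9/EI
A unit hogging moment at Y produces rotation L₁/(3EI) + L₂/(3EI) = 3.867/EI.
Slope continuity at Y: θ_0 = M_Y·3.867/EI, so M_Y = 650.9/3.867 = 168.3 kN·m (hogging).
Span XY, ΣM about X with M_Y applied at Y: R_Y^{XY}·5.6 = 387.6 + 168.3, so R_Y^{XY} = 99.27 kN and R_X = 138.4 − 99.27 = 39.15 kN.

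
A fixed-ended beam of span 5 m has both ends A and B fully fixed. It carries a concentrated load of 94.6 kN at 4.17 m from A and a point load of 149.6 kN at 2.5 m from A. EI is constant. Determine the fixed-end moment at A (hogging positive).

Release both end moments; the primary structure is a simply-supported span AB with redundants M_A and M_B.
End rotations of the released simple span under the applied load (×1/EI):
  at A: point load 94.6 at a = 4.17: Pab(L + b)/(6LEI) = 63.63/EI
  at B: point load 94.6 at a = 4.17: Pab(L + a)/(6LEI) = 100.1/EI
  at A: point load 149.6 at a = 2.5: Pab(L + b)/(6LEI) = 233.8/EI
  at B: point load 149.6 at a = 2.5: Pab(L + a)/(6LEI) = 233.8/EI
  θ_A0 = 297.4/EI,  θ_B0 = 333.8/EI
Flexibility coefficients: a unit moment at one end gives L/(3EI) there and L/(6EI) at the far end, so f₁₁ = f₂₂ = 1.667/EI and f₁₂ = f₂₁ = 0.8333/EI.
Compatibility — zero rotation at each built-in end:
  1.667 M_A + 0.8333 M_B = 297.4
  0.8333 M_A + 1.667 M_B = 333.8
Solving the pair gives M_A = 104.4 kN·m and M_B = 148.1 kN·m (hogging).

M_A = 104.4 kN·m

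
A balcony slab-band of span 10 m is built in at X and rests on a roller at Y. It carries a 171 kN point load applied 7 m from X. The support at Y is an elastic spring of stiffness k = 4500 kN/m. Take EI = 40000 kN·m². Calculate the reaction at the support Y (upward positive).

R_Y = 93.86 kN

Take the reaction at Y as the redundant and release it; the primary structure is a cantilever fixed at X.
Free-end deflection of the primary structure under the applied loading (downward +):
  point load 171 at a = 7: Pa²(3L − a)/(6EI) = 32120/EI
Tip deflection under a unit load at Y: L³/(3EI) = 333.3/EI.
With EI = 40000 kN·m²: δ_0 = 0.80299 m and δ_{YY} = 0.008333 m/kN.
Compatibility — the spring shortens by R_Y/k under the reaction it provides: δ_0 − R_Y·δ_{YY} = R_Y/k. With 1/k = 0.000222 m/kN, R_Y = δ_0 / (δ_{YY} + 1/k) = 0.80299 / (0.008333 + 0.000222) = 93.86 kN.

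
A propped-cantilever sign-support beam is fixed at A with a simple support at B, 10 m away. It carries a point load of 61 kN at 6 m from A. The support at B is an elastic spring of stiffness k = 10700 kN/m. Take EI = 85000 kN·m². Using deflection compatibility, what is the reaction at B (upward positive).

R_B = 25.74 kN

Take the reaction at B as the redundant and release it; the primary structure is a cantilever fixed at A.
Primary-structure tip deflection at B by superposition:
  point load 61 at a = 6: Pa²(3L − a)/(6EI) = 8784/EI
Flexibility coefficient — unit upward force at B: δ_{BB} = L³/(3EI) = 333.3/EI.
With EI = 85000 kN·m²: δ_0 = 0.10334 m and δ_{BB} = 0.003922 m/kN.
Compatibility — the spring shortens by R_B/k under the reaction it provides: δ_0 − R_B·δ_{BB} = R_B/k. With 1/k = 0.000093 m/kN, R_B = δ_0 / (δ_{BB} + 1/k) = 0.10334 / (0.003922 + 0.000093) = 25.74 kN.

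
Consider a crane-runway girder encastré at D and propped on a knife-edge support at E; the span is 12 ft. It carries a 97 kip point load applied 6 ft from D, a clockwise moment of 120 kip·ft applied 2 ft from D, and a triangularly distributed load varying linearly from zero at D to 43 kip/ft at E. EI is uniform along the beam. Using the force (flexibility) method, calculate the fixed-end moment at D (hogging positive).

Remove the prop at E; the released (primary) structure is a cantilever built in at D.
Primary-structure tip deflection at E by superposition:
  point load 97 at a = 6: Pa²(3L − a)/(6EI) = 17460/EI
  clockwise couple 120 at a = 2: M₀a(2L − a)/(2EI) = 2640/EI
  triangular load, peak 43 at the free end: 11w₀L⁴/(120EI) = 81734/EI
  δ_0 = 101834/EI
Tip deflection under a unit load at E: L³/(3EI) = 576/EI.
Compatibility at E: δ_0 − R_E·δ_{EE} = 0, so R_E = 101834/576 = 176.8 kip.
Moment equilibrium about D: M_D = Σ(load moments about D) − R_E·L = 2766 − 176.8×12 = 644.5 kip·ft.

M_D = 644.5 kip·ft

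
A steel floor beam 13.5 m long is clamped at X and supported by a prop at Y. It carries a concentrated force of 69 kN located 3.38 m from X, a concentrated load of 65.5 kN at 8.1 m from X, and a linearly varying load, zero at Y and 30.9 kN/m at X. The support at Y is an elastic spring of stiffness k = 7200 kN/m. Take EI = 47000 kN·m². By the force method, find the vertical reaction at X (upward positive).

R_X = 267.7 kN

Choose R_Y as the redundant. The primary structure is the cantilever fixed at X.
Primary-structure tip deflection at Y by superposition:
  point load 69 at a = 3.38: Pa²(3L − a)/(6EI) = 4877/EI
  point load 65.5 at a = 8.1: Pa²(3L − a)/(6EI) = 23206/EI
  triangular load, peak 30.9 at the fixed end: w₀L⁴/(30EI) = 34212/EI
  δ_0 = 62295/EI
Flexibility coefficient — unit upward force at Y: δ_{YY} = L³/(3EI) = 820.1/EI.
With EI = 47000 kN·m²: δ_0 = 1.3254 m and δ_{YY} = 0.017449 m/kN.
Compatibility — the spring shortens by R_Y/k under the reaction it provides: δ_0 − R_Y·δ_{YY} = R_Y/k. With 1/k = 0.000139 m/kN, R_Y = δ_0 / (δ_{YY} + 1/k) = 1.3254 / (0.017449 + 0.000139) = 75.36 kN.
Vertical equilibrium: R_X = ΣP − R_Y = 343.1 − 75.36 = 267.7 kN.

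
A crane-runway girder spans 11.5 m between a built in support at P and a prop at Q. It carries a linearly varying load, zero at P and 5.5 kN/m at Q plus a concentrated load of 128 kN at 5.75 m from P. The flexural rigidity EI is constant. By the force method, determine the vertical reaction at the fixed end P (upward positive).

Release the roller at Q. Primary structure: cantilever fixed at P.
Downward deflection at the released point Q due to the loads:
  triangular load, peak 5.5 at the free end: 11w₀L⁴/(120EI) = 8818/EI
  point load 128 at a = 5.75: Pa²(3L − a)/(6EI) = 20278/EI
  δ_0 = 29096/EI
Tip deflection under a unit load at Q: L³/(3EI) = 507/EI.
Compatibility at Q: δ_0 − R_Q·δ_{QQ} = 0, so R_Q = 29096/507 = 57.39 kN.
Vertical equilibrium: R_P = ΣP − R_Q = 159.6 − 57.39 = 102.2 kN.

R_P = 102.2 kN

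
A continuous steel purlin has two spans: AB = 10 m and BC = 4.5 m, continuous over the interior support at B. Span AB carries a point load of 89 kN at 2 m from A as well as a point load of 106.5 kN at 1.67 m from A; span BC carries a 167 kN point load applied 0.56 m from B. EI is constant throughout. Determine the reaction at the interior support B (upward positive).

Insert a hinge at B; M_B is the redundant, and each span becomes simply supported.
Rotations at B on the released spans (each span's end-slope, ×1/EI):
  span AB: point load 89 at a = 2: Pab(L + a)/(6LEI) = 284.8/EI
  span AB: point load 106.5 at a = 1.67: Pab(L + a)/(6LEI) = 288.2/EI
  span BC: point load 167 at a = 0.56: Pab(L + b)/(6LEI) = 115.2/EI
  relative rotation θ_0 = (573 + 115.2)/EI = 688.1/EI
A unit hogging moment at B produces rotation L₁/(3EI) + L₂/(3EI) = 4.833/EI.
Slope continuity at B: θ_0 = M_B·4.833/EI, so M_B = 688.1/4.833 = 142.4 kN·m (hogging).
Span AB, ΣM about A with M_B applied at B: R_B^{AB}·10 = 355.9 + 142.4, so R_B^{AB} = 49.82 kN and R_A = 195.5 − 49.82 = 145.7 kN.
Span BC, ΣM about C: R_B^{BC}·4.5 = 658 + 142.4, so R_B^{BC} = 177.9 kN and R_C = 167 − 177.9 = -10.86 kN.
R_B = 49.82 + 177.9 = 227.7 kN.

R_B = 227.7 kN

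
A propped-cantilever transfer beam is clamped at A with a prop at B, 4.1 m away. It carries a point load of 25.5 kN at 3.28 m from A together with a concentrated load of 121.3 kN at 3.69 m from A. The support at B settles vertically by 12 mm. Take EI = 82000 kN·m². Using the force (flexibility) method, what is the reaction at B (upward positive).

Choose R_B as the redundant. The primary structure is the cantilever fixed at A.
Downward deflection at the released point B due to the loads:
  point load 25.5 at a = 3.28: Pa²(3L − a)/(6EI) = 412.4/EI
  point load 121.3 at a = 3.69: Pa²(3L − a)/(6EI) = 2370/EI
  δ_0 = 2783/EI
Tip deflection under a unit load at B: L³/(3EI) = 22.97/EI.
With EI = 82000 kN·m²: δ_0 = 0.033933 m and δ_{BB} = 0.00028 m/kN.
Compatibility — the beam at B must follow the support down by 0.012 m: δ_0 − R_B·δ_{BB} = 0.012, so R_B = (0.033933 − 0.012)/0.00028 = 78.29 kN.

R_B = 78.29 kN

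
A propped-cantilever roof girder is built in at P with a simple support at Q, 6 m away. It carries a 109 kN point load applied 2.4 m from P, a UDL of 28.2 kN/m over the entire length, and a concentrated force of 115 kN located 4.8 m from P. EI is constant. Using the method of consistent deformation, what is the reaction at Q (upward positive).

R_Q = 167.1 kN

Choose R_Q as the redundant. The primary structure is the cantilever fixed at P.
Deflection at Q on the released cantilever, summing each load's contribution:
  point load 109 at a = 2.4: Pa²(3L − a)/(6EI) = 1632/EI
  UDL 28.2: wL⁴/(8EI) = 4568/EI
  point load 115 at a = 4.8: Pa²(3L − a)/(6EI) = 5829/EI
  δ_0 = 12030/EI
Flexibility coefficient — unit upward force at Q: δ_{QQ} = L³/(3EI) = 72/EI.
Compatibility at Q: δ_0 − R_Q·δ_{QQ} = 0, so R_Q = 12030/72 = 167.1 kN.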